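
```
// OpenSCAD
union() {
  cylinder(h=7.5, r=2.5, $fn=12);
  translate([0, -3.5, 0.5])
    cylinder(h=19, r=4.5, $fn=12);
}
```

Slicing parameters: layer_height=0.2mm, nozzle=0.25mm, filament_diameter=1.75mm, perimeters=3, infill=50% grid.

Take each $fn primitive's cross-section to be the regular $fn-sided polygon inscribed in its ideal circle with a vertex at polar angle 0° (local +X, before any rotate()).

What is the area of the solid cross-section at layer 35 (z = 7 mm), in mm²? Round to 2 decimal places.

66.85 mm²

At z = 7 mm: the cylinder: section is a regular 12-gon, circumradius r=2.5 (area = (12/2)·2.500²·sin(360°/12) = 18.75 mm²); the cylinder at (0, -3.5): section is a regular 12-gon, circumradius r=4.5 (area = (12/2)·4.500²·sin(360°/12) = 60.75 mm²); Combining (union): the regions partially overlap — summed areas 79.50 mm² minus the doubly-counted overlap 12.65 mm² gives 66.85 mm² — area = 66.85 mm². Overall, the cross-section is a single solid region. Net area = 66.85 mm².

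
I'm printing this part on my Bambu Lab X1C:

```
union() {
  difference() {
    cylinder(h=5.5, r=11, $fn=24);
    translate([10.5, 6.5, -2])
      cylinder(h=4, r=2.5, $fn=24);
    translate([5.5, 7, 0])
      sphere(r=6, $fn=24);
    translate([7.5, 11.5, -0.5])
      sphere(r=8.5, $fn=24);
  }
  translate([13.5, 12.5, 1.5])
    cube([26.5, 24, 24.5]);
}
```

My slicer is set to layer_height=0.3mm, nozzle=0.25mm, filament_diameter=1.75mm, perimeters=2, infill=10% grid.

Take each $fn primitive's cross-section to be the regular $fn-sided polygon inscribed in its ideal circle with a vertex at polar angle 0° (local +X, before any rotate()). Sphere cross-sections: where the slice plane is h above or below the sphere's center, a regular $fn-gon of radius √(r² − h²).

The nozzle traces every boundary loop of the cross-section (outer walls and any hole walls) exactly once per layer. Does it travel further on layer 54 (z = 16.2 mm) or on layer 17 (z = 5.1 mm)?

layer 17 (z = 5.1 mm)

Layer 54 (z = 16.2): the cylinder is absent (z outside [0, 5.5]); the cylinder at (10.5, 6.5) is absent (z outside [-2, 2]); the sphere at (5.5, 7) does not reach this height (|z−center|=16.200 > r=6); the sphere at (7.5, 11.5) is not intersected at this z (|z−center|=16.700 > r=8.5); Subtracting the remaining from the first: the first operand is absent here, so nothing remains; the cube at (13.5, 12.5) (footprint 26.5×24) is included at this height (perimeter 101.00 mm); Combining (union): only the 26.5×24 cube at (13.5, 12.5) is present, so the union is just that shape — boundary = 101.00 mm. So its perimeter = 101.00 mm. Layer 17 (z = 5.1): the r=11 cylinder contributes a regular 24-gon of circumradius 11 (perimeter = 2·24·11.000·sin(180°/24) = 68.92 mm); the cylinder at (10.5, 6.5) is absent (z outside [-2, 2]); the sphere at (5.5, 7): section is a regular 24-gon, circumradius = √(r²−h²) = √(6²−5.1²) = 3.161 (perimeter = 2·24·3.161·sin(180°/24) = 19.80 mm); the sphere at (7.5, 11.5): section is a regular 24-gon, circumradius = √(r²−h²) = √(8.5²−5.6²) = 6.395 (perimeter = 2·24·6.395·sin(180°/24) = 40.06 mm); Taking the first minus the rest: starting from the r=11 cylinder, the r=6 sphere at (5.5, 7) partially overlaps it — only the 26.86 mm² overlap (of its 31.03 mm²) is removed, clipping the outline; the r=8.5 sphere at (7.5, 11.5) partially overlaps it — only the 5.71 mm² overlap (of its 127.00 mm²) is removed, clipping the outline — boundary = 72.23 mm; the cube at (13.5, 12.5) is present — its section is the full 26.5×24 rectangle (perimeter 101.00 mm); Combining (union): the 2 present regions are separate (no shared area or edge), so areas and boundary lengths simply add and each stays a separate island — boundary = 173.23 mm. So its perimeter = 173.23 mm. Layer 17 is larger (173.23 vs 101.00 mm).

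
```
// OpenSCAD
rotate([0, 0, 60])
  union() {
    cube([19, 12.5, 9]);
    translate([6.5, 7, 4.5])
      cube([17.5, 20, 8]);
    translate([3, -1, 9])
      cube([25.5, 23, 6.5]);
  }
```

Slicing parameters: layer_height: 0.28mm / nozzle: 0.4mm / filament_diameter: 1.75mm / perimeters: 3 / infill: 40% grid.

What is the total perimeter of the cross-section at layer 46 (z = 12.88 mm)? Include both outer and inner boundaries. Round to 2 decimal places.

97.00 mm

At z = 12.88 mm: the cube is absent (z outside [0, 9]); the cube at (6.5, 7) is not intersected at this z (z outside [4.5, 12.5]); the 25.5×23 cube at (3, -1) contributes its full rectangle (perimeter 97.00 mm); Taking the union: only the 25.5×23 cube at (3, -1) is present, so the union is just that shape — boundary = 97.00 mm; (rotated 60° about Z; rotation is an isometry so areas/perimeters/island counts are preserved). Overall, the cross-section is a single solid region. Total boundary length (outer) = 97.00 mm.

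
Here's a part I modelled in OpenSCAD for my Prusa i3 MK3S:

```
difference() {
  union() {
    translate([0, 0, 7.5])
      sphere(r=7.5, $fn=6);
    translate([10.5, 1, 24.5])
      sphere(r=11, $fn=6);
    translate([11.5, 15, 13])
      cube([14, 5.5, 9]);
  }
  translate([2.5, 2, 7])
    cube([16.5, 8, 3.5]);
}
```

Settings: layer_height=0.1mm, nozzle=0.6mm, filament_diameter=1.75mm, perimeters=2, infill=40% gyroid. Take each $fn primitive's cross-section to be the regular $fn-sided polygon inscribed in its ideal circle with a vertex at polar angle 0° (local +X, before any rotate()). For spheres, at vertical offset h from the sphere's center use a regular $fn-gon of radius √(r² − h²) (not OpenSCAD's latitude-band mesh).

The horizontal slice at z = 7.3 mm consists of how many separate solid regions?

At z = 7.3 mm: the sphere: section is a regular 6-gon, circumradius = √(r²−h²) = √(7.5²−0.2²) = 7.497; the sphere at (10.5, 1) does not reach this height (|z−center|=17.200 > r=11); the cube at (11.5, 15) does not reach this height (z outside [13, 22]); Merging all regions: only the r=7.5 sphere is present, so the union is just that shape — 1 connected region; the cube at (2.5, 2) (footprint 16.5×8) is included at this height; After the difference (first − rest): starting from that combined region, the 16.5×8 cube at (2.5, 2) partially overlaps it — only the 11.44 mm² overlap (of its 132.00 mm²) is removed, clipping the outline — 1 connected region. The result has 1 disconnected region.

1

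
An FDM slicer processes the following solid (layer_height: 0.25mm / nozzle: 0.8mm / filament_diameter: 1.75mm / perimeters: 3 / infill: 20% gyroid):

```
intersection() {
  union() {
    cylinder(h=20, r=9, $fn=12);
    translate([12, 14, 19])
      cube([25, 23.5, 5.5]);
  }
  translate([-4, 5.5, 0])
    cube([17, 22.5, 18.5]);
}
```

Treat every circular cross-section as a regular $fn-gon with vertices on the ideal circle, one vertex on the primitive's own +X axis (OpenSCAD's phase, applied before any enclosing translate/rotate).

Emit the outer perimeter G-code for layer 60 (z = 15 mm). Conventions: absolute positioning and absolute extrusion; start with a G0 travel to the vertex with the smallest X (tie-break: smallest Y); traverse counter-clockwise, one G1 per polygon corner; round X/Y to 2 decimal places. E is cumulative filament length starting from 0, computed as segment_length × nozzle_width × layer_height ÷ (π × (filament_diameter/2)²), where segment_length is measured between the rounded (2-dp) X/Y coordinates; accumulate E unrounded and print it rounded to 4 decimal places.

At z = 15 mm: the r=9 cylinder gives a regular 12-gon of circumradius 9 (constant along its height); the cube at (12, 14) is not intersected at this z (z outside [19, 24.5]); Merging all regions: only the r=9 cylinder is present, so the union is just that shape — 1 connected region; the cube at (-4, 5.5) is present — its section is the full 17×22.5 rectangle; Keeping only the common overlap: the 17×22.5 cube at (-4, 5.5) partially overlaps the result so far; clipping to the common part keeps 27.53 mm² — 1 connected region. The outline is a single polygon with 5 vertices. Extrusion per mm of travel: 0.8 × 0.25 / (π × 0.875²) = 0.083150. Accumulating E over each segment gives final E = 2.1003.

G0 X-4.00 Y5.50 Z15.00
G1 X6.79 Y5.50 E0.8972
G1 X4.50 Y7.79 E1.1665
G1 X0.00 Y9.00 E1.5539
G1 X-4.00 Y7.93 E1.8982
G1 X-4.00 Y5.50 E2.1003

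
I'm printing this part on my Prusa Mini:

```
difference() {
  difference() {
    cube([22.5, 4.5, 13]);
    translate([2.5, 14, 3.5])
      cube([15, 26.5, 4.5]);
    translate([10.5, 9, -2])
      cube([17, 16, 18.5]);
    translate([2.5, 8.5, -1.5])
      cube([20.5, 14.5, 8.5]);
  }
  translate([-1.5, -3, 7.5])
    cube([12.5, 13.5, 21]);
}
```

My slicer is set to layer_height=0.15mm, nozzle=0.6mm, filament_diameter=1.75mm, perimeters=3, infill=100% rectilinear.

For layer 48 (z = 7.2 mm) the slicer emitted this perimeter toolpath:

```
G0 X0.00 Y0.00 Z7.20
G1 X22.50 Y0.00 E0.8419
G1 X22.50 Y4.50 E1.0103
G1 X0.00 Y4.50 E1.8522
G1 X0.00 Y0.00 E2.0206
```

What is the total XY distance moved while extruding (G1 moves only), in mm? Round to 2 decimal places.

54.00 mm

Sum the Euclidean lengths of each G1 segment: total = 54.00 mm.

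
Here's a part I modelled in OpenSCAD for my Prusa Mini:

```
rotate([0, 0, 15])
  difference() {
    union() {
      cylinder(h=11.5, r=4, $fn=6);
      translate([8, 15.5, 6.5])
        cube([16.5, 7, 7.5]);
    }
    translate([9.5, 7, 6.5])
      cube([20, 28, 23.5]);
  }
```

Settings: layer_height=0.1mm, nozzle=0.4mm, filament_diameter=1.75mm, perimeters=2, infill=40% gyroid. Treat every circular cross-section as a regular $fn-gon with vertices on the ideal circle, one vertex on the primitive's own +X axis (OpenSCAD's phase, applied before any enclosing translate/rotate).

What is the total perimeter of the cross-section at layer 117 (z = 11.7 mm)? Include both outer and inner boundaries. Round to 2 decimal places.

At z = 11.7 mm: the cylinder is absent (z outside [0, 11.5]); the 16.5×7 cube at (8, 15.5) contributes its full rectangle (perimeter 47.00 mm); Taking the union: only the 16.5×7 cube at (8, 15.5) is present, so the union is just that shape — boundary = 47.00 mm; the cube at (9.5, 7) (footprint 20×28) is included at this height (perimeter 96.00 mm); Taking the first minus the rest: starting from the result so far, the 20×28 cube at (9.5, 7) partially overlaps it — only the 105.00 mm² overlap (of its 560.00 mm²) is removed, clipping the outline — boundary = 17.00 mm; (rotated 15° about Z; rotation is an isometry so areas/perimeters/island counts are preserved). Overall, the cross-section is a single solid region. Total boundary length (outer) = 17.00 mm.

17.00 mm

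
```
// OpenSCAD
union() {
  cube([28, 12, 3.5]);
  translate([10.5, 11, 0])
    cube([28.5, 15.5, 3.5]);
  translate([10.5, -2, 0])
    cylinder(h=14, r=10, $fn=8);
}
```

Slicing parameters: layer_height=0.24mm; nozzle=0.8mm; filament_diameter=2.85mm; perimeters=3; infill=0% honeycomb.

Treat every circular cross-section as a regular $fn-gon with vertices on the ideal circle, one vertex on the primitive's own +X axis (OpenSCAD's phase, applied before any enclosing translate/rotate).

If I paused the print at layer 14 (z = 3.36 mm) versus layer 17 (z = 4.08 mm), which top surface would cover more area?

Layer 14 (z = 3.36): the cube (footprint 28×12) is included at this height (area 336.00 mm²); the cube at (10.5, 11) (footprint 28.5×15.5) is included at this height (area 441.75 mm²); the r=10 cylinder at (10.5, -2) contributes a regular 8-gon of circumradius 10 (area = (8/2)·10.000²·sin(360°/8) = 282.84 mm²); Merging all regions: the regions partially overlap — summed areas 1060.59 mm² minus the doubly-counted overlap 120.58 mm² gives 940.01 mm² — area = 940.01 mm². So its area = 940.01 mm². Layer 17 (z = 4.08): the cube is absent (z outside [0, 3.5]); the cube at (10.5, 11) is not intersected at this z (z outside [0, 3.5]); the r=10 cylinder at (10.5, -2) contributes a regular 8-gon of circumradius 10 (area = (8/2)·10.000²·sin(360°/8) = 282.84 mm²); Combining (union): only the r=10 cylinder at (10.5, -2) is present, so the union is just that shape — area = 282.84 mm². So its area = 282.84 mm². Layer 14 is larger (940.01 vs 282.84 mm²).

layer 14 (z = 3.36 mm)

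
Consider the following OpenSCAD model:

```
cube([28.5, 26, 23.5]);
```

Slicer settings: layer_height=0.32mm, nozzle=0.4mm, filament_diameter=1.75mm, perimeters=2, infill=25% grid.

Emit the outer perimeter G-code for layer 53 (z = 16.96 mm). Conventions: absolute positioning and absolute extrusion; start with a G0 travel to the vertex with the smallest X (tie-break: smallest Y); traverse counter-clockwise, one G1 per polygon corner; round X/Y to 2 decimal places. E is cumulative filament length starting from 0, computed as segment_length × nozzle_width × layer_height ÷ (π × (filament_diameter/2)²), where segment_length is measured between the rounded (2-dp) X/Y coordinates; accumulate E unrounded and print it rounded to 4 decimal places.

At z = 16.96 mm: the 28.5×26 cube contributes its full rectangle. The outline is a single polygon with 4 vertices. Extrusion per mm of travel: 0.4 × 0.32 / (π × 0.875²) = 0.053216. Accumulating E over each segment gives final E = 5.8006.

G0 X0.00 Y0.00 Z16.96
G1 X28.50 Y0.00 E1.5167
G1 X28.50 Y26.00 E2.9003
G1 X0.00 Y26.00 E4.4169
G1 X0.00 Y0.00 E5.8006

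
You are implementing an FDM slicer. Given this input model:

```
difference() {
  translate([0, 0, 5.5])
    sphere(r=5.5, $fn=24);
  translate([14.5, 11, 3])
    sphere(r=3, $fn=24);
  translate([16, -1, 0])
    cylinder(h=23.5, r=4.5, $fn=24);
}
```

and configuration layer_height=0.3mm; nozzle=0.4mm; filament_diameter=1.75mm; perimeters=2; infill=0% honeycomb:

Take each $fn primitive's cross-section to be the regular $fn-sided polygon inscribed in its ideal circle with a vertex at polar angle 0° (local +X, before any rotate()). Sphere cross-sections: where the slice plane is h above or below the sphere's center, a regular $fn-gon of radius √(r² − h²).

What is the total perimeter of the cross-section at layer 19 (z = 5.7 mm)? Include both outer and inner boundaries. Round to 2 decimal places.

At z = 5.7 mm: the r=5.5 sphere contributes a regular 24-gon of circumradius √(5.5²−0.2²) = 5.496 (perimeter = 2·24·5.496·sin(180°/24) = 34.44 mm); the r=3 sphere at (14.5, 11) slices to a regular 24-gon of circumradius 1.308 (√(r²−h²) with h=2.7 from center) (perimeter = 2·24·1.308·sin(180°/24) = 8.19 mm); the r=4.5 cylinder at (16, -1) gives a regular 24-gon of circumradius 4.5 (constant along its height) (perimeter = 2·24·4.500·sin(180°/24) = 28.19 mm); Taking the first minus the rest: starting from the r=5.5 sphere, the r=3 sphere at (14.5, 11) misses the remaining region (no effect); the r=4.5 cylinder at (16, -1) misses the remaining region (no effect) — boundary = 34.44 mm. Overall, the cross-section is a single solid region. Total boundary length (outer) = 34.44 mm.

34.44 mm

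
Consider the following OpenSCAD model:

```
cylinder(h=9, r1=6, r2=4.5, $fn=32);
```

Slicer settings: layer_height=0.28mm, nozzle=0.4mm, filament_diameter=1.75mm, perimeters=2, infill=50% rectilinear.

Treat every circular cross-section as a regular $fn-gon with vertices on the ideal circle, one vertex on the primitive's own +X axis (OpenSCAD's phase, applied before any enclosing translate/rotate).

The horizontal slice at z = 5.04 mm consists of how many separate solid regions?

1

At z = 5.04 mm: the cone (r1=6→r2=4.5) has section circumradius 5.160 here — a regular 32-gon. The result has 1 disconnected region.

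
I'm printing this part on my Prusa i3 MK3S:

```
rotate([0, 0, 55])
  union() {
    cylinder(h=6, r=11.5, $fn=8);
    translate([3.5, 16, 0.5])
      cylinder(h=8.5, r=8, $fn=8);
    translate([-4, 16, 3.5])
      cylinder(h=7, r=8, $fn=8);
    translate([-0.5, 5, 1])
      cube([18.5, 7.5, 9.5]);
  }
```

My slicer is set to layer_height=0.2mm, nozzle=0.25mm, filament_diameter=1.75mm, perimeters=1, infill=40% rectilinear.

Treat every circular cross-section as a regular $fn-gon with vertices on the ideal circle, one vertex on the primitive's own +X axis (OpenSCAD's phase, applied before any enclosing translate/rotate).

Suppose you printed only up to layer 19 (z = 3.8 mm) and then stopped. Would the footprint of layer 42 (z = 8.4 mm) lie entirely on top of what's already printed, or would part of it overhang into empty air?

Compare the two slices. At z = 3.8: the r=11.5 cylinder gives a regular 8-gon of circumradius 11.5 (constant along its height) (area = (8/2)·11.500²·sin(360°/8) = 374.06 mm²); the r=8 cylinder at (3.5, 16) contributes a regular 8-gon of circumradius 8 (area = (8/2)·8.000²·sin(360°/8) = 181.02 mm²); the r=8 cylinder at (-4, 16) contributes a regular 8-gon of circumradius 8 (area = (8/2)·8.000²·sin(360°/8) = 181.02 mm²); the cube at (-0.5, 5) is present — its section is the full 18.5×7.5 rectangle (area 138.75 mm²); Combining (union): the regions partially overlap — summed areas 874.85 mm² minus the doubly-counted overlap 160.07 mm² gives 714.78 mm² — area = 714.78 mm²; (whole slice rotated 55° about Z — lengths, areas and connectivity unchanged). At z = 8.4: the cylinder does not reach this height (z outside [0, 6]); the r=8 cylinder at (3.5, 16) gives a regular 8-gon of circumradius 8 (constant along its height) (area = (8/2)·8.000²·sin(360°/8) = 181.02 mm²); the r=8 cylinder at (-4, 16) contributes a regular 8-gon of circumradius 8 (area = (8/2)·8.000²·sin(360°/8) = 181.02 mm²); the 18.5×7.5 cube at (-0.5, 5) contributes its full rectangle (area 138.75 mm²); Combining (union): the regions partially overlap — summed areas 500.79 mm² minus the doubly-counted overlap 107.17 mm² gives 393.62 mm² — area = 393.62 mm²; (whole slice rotated 55° about Z — lengths, areas and connectivity unchanged). Checking containment: the cross-section at z = 8.4 is a subset of the cross-section at z = 3.8.

entirely on top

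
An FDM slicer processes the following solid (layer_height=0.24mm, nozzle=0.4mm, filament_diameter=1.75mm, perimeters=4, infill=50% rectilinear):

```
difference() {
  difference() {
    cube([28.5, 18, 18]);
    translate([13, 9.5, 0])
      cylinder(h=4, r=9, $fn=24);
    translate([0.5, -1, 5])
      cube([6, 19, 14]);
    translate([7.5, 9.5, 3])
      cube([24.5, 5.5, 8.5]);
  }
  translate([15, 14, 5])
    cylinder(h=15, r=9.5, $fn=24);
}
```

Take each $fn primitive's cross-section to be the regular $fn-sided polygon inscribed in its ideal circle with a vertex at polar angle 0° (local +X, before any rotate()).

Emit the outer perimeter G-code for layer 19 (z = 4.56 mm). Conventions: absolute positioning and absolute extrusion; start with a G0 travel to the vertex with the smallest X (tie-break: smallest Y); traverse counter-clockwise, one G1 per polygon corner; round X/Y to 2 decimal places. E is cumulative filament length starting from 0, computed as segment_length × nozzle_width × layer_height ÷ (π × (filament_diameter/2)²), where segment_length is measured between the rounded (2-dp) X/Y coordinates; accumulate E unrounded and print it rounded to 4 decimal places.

At z = 4.56 mm: the 28.5×18 cube contributes its full rectangle; the cylinder at (13, 9.5) is absent (z outside [0, 4]); the cube at (0.5, -1) does not reach this height (z outside [5, 19]); the cube at (7.5, 9.5) is present — its section is the full 24.5×5.5 rectangle; Taking the first minus the rest: starting from the 28.5×18 cube, the 24.5×5.5 cube at (7.5, 9.5) partially overlaps it — only the 115.50 mm² overlap (of its 134.75 mm²) is removed, clipping the outline — 1 connected region; the cylinder at (15, 14) is absent (z outside [5, 20]); Taking the first minus the rest: none of the subtracted shapes is present at this height, so the result so far is unchanged — 1 connected region. The outline is a single polygon with 8 vertices. Extrusion per mm of travel: 0.4 × 0.24 / (π × 0.875²) = 0.039912. Accumulating E over each segment gives final E = 5.3881.

G0 X0.00 Y0.00 Z4.56
G1 X28.50 Y0.00 E1.1375
G1 X28.50 Y9.50 E1.5167
G1 X7.50 Y9.50 E2.3548
G1 X7.50 Y15.00 E2.5743
G1 X28.50 Y15.00 E3.4125
G1 X28.50 Y18.00 E3.5322
G1 X0.00 Y18.00 E4.6697
G1 X0.00 Y0.00 E5.3881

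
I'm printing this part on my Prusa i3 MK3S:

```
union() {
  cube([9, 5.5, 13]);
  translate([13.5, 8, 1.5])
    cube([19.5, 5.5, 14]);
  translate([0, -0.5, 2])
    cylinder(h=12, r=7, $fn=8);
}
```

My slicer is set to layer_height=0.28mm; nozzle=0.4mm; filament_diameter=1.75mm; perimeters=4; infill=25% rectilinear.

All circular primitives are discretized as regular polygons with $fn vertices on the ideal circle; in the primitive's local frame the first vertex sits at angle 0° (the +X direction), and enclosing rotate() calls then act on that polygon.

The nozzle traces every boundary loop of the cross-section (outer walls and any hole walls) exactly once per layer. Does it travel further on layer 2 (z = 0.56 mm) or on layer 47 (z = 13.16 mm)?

layer 47 (z = 13.16 mm)

Layer 2 (z = 0.56): the cube is present — its section is the full 9×5.5 rectangle (perimeter 29.00 mm); the cube at (13.5, 8) is not intersected at this z (z outside [1.5, 15.5]); the cylinder at (0, -0.5) is absent (z outside [2, 14]); Merging all regions: only the 9×5.5 cube is present, so the union is just that shape — boundary = 29.00 mm. So its perimeter = 29.00 mm. Layer 47 (z = 13.16): the cube is absent (z outside [0, 13]); the 19.5×5.5 cube at (13.5, 8) contributes its full rectangle (perimeter 50.00 mm); the r=7 cylinder at (0, -0.5) gives a regular 8-gon of circumradius 7 (constant along its height) (perimeter = 2·8·7.000·sin(180°/8) = 42.86 mm); Taking the union: the 2 present regions are separate (no shared area or edge), so areas and boundary lengths simply add and each stays a separate island — boundary = 92.86 mm. So its perimeter = 92.86 mm. Layer 47 is larger (92.86 vs 29.00 mm).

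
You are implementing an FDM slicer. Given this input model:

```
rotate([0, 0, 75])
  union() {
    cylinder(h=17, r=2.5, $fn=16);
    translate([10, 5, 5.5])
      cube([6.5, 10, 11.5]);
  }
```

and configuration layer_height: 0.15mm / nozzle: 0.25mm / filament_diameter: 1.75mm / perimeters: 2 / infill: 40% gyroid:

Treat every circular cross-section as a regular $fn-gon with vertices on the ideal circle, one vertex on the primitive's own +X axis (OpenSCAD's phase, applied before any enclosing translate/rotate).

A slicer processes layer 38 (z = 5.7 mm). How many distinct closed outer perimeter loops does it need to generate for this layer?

At z = 5.7 mm: the cylinder: section is a regular 16-gon, circumradius r=2.5; the 6.5×10 cube at (10, 5) contributes its full rectangle; Combining (union): the 2 present regions are separate (no shared area or edge), so areas and boundary lengths simply add and each stays a separate island — 2 connected regions; (rotated 75° about Z; rotation is an isometry so areas/perimeters/island counts are preserved). The result has 2 disconnected regions.

2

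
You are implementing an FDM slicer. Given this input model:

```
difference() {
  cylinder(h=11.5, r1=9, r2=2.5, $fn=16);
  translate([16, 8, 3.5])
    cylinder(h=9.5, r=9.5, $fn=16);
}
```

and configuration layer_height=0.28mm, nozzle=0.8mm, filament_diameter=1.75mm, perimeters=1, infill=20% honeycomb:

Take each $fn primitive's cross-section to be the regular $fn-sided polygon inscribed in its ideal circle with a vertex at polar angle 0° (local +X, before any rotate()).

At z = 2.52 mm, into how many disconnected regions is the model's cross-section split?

1

At z = 2.52 mm: the cone: at t=0.219 of its height the radius interpolates to r₁+(r₂−r₁)t = 7.576, giving a regular 16-gon of that circumradius; the cylinder at (16, 8) does not reach this height (z outside [3.5, 13]); After the difference (first − rest): none of the subtracted shapes is present at this height, so the cone is unchanged — 1 connected region. The result has 1 disconnected region.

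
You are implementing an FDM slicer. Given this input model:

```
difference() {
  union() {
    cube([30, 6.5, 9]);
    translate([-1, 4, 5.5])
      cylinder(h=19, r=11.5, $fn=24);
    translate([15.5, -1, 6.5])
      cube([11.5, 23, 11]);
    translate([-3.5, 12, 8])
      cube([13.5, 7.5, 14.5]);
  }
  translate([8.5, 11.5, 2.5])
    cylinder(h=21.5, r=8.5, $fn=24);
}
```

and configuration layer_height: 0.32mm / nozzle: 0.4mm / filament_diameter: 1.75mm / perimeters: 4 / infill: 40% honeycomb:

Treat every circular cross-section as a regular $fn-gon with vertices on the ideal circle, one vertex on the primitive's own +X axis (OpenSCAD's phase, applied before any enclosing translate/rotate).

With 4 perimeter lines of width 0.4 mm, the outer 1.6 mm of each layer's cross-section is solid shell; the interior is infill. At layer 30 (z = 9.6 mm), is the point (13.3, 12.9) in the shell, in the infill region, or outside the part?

At z = 9.6 mm: the cube does not reach this height (z outside [0, 9]); the cylinder at (-1, 4): section is a regular 24-gon, circumradius r=11.5; the cube at (15.5, -1) is present — its section is the full 11.5×23 rectangle; the cube at (-3.5, 12) (footprint 13.5×7.5) is included at this height; Taking the union: the regions partially overlap (shared area 27.70 mm²), so overlapping operands fuse into one piece — 2 connected regions; the r=8.5 cylinder at (8.5, 11.5) contributes a regular 24-gon of circumradius 8.5; After the difference (first − rest): starting from the result so far, the r=8.5 cylinder at (8.5, 11.5) partially overlaps it — only the 141.00 mm² overlap (of its 224.40 mm²) is removed, clipping the outline — 2 connected regions. Overall, the cross-section has 2 separate islands. The nearest boundary edge runs (16.71, 13.70)→(15.86, 15.75); distance from the point to it = 3.46 mm. The point is not inside any of the regions above, so it lies outside the cross-section (3.46 mm from the nearest boundary).

outside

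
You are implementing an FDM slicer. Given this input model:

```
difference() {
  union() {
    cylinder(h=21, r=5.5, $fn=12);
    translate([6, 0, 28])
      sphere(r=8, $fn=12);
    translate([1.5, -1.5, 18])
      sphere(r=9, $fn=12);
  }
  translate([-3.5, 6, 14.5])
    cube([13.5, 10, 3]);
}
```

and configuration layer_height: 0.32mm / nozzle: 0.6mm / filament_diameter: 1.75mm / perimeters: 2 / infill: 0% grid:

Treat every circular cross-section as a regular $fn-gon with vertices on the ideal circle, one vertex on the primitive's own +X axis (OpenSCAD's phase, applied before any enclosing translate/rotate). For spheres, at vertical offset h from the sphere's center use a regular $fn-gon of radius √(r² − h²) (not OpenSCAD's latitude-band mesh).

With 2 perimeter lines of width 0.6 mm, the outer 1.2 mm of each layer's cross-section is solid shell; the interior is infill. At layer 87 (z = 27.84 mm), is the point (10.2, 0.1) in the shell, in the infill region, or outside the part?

infill

At z = 27.84 mm: the cylinder does not reach this height (z outside [0, 21]); the sphere at (6, 0): section is a regular 12-gon, circumradius = √(r²−h²) = √(8²−0.16²) = 7.998; the sphere at (1.5, -1.5) does not reach this height (|z−center|=9.840 > r=9); Combining (union): only the r=8 sphere at (6, 0) is present, so the union is just that shape — 1 connected region; the cube at (-3.5, 6) is not intersected at this z (z outside [14.5, 17.5]); After the difference (first − rest): none of the subtracted shapes is present at this height, so the result so far is unchanged — 1 connected region. Overall, the cross-section is a single solid region. The nearest boundary edge runs (14.00, 0.00)→(12.93, 4.00); distance from the point to it = 3.64 mm. The point is inside the cross-section and 3.64 mm from the nearest boundary — more than the 1.2 mm shell width (2 × 0.6), so it's in the infill interior.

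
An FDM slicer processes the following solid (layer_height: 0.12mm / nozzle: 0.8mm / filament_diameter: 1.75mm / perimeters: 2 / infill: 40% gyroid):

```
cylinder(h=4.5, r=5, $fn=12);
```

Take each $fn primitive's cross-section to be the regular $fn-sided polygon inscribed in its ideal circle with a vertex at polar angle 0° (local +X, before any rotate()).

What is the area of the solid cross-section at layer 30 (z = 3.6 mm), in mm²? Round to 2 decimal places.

At z = 3.6 mm: the r=5 cylinder contributes a regular 12-gon of circumradius 5 (area = (12/2)·5.000²·sin(360°/12) = 75.00 mm²). Overall, the cross-section is a single solid region. Net area = 75.00 mm².

75.00 mm²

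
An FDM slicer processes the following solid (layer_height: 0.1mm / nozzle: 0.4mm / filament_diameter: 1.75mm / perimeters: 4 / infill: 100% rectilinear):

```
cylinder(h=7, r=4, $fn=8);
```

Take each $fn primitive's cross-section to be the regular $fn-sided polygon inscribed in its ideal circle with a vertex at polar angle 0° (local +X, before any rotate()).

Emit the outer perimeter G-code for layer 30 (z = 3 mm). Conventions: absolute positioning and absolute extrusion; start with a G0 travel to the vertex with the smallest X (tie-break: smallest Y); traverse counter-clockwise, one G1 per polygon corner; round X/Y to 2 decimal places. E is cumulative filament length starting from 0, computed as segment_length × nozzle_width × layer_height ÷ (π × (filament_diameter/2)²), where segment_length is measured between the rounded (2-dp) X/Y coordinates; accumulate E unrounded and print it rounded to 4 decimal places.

At z = 3 mm: the r=4 cylinder contributes a regular 8-gon of circumradius 4. The outline is a single polygon with 8 vertices. Extrusion per mm of travel: 0.4 × 0.1 / (π × 0.875²) = 0.016630. Accumulating E over each segment gives final E = 0.4074.

G0 X-4.00 Y0.00 Z3.00
G1 X-2.83 Y-2.83 E0.0509
G1 X0.00 Y-4.00 E0.1019
G1 X2.83 Y-2.83 E0.1528
G1 X4.00 Y0.00 E0.2037
G1 X2.83 Y2.83 E0.2546
G1 X0.00 Y4.00 E0.3056
G1 X-2.83 Y2.83 E0.3565
G1 X-4.00 Y0.00 E0.4074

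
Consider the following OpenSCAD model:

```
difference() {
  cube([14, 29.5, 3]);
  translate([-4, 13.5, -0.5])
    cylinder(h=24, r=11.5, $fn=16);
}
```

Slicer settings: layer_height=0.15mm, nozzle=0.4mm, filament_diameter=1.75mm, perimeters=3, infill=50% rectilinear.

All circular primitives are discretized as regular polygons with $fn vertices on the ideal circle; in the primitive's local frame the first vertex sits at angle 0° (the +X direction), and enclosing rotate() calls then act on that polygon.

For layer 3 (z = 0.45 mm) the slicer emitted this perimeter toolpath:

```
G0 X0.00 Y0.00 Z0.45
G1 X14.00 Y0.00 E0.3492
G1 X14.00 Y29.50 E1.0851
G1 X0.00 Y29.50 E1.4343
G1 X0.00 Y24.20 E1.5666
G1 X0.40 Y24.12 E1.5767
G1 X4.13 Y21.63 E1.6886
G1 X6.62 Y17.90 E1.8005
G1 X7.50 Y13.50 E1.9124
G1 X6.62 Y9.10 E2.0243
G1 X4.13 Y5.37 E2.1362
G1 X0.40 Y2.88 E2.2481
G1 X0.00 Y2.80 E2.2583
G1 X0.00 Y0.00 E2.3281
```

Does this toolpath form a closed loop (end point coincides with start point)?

yes

Start point (G0): (0.00, 0.00). End point (last G1): the path returns to the start — closed.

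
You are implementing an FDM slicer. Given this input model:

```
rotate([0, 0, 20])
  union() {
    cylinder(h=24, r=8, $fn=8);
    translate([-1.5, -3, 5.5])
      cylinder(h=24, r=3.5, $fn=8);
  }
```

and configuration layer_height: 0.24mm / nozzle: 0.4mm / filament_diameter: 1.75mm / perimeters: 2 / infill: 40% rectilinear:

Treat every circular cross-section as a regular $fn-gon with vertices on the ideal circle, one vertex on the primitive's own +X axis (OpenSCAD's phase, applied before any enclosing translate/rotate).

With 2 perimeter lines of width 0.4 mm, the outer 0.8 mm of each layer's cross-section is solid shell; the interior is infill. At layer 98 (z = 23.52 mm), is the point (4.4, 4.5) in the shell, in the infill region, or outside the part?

infill

At z = 23.52 mm: the cylinder: section is a regular 8-gon, circumradius r=8; the r=3.5 cylinder at (-1.5, -3) contributes a regular 8-gon of circumradius 3.5; Combining (union): the r=3.5 cylinder at (-1.5, -3) lies entirely inside the r=8 cylinder, so the union is just the r=8 cylinder — 1 connected region; (rotated 20° about Z; rotation is an isometry so areas/perimeters/island counts are preserved). Overall, the cross-section is a single solid region. Undo the 20° rotation: the query point maps to (5.674, 2.724) in the un-rotated model frame. The nearest boundary edge runs (5.66, 5.66)→(8.00, 0.00); distance from the point to it = 1.11 mm. The point is inside the cross-section and 1.11 mm from the nearest boundary — more than the 0.8 mm shell width (2 × 0.4), so it's in the infill interior.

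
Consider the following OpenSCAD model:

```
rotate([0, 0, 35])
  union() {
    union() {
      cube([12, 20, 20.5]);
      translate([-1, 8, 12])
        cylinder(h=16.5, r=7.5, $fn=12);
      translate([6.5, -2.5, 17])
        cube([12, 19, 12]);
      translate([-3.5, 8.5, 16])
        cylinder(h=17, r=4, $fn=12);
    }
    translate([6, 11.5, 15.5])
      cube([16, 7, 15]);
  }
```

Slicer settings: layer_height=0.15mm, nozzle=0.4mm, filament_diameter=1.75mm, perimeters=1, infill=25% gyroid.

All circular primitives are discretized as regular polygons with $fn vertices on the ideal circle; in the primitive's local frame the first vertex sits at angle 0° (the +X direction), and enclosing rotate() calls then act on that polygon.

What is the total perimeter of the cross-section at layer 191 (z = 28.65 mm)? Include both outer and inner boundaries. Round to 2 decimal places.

At z = 28.65 mm: the cube is not intersected at this z (z outside [0, 20.5]); the cylinder at (-1, 8) does not reach this height (z outside [12, 28.5]); the cube at (6.5, -2.5) is present — its section is the full 12×19 rectangle (perimeter 62.00 mm); the cylinder at (-3.5, 8.5): section is a regular 12-gon, circumradius r=4 (perimeter = 2·12·4.000·sin(180°/12) = 24.85 mm); Merging all regions: the 2 present regions are separate (no shared area or edge), so areas and boundary lengths simply add and each stays a separate island — boundary = 86.85 mm; the cube at (6, 11.5) (footprint 16×7) is included at this height (perimeter 46.00 mm); Combining (union): the regions partially overlap (shared area 60.00 mm²), so the edge portions inside another operand are dropped and the merged outline is re-measured after clipping — boundary = 98.85 mm; (whole slice rotated 35° about Z — lengths, areas and connectivity unchanged). Overall, the cross-section has 2 separate islands. Total boundary length (outer) = 98.85 mm.

98.85 mm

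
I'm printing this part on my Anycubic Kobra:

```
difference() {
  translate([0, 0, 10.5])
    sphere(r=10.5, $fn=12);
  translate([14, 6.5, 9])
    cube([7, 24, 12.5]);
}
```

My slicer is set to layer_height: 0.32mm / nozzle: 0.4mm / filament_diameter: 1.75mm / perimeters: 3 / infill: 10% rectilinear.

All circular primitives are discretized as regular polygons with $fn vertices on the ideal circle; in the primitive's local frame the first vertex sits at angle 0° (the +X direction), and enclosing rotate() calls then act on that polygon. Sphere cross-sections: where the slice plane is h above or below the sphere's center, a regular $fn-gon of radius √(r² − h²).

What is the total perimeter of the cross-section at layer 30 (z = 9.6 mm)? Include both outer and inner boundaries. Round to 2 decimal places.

At z = 9.6 mm: the r=10.5 sphere contributes a regular 12-gon of circumradius √(10.5²−0.9²) = 10.461 (perimeter = 2·12·10.461·sin(180°/12) = 64.98 mm); the cube at (14, 6.5) (footprint 7×24) is included at this height (perimeter 62.00 mm); After the difference (first − rest): starting from the r=10.5 sphere, the 7×24 cube at (14, 6.5) misses the remaining region (no effect) — boundary = 64.98 mm. Overall, the cross-section is a single solid region. Total boundary length (outer) = 64.98 mm.

64.98 mm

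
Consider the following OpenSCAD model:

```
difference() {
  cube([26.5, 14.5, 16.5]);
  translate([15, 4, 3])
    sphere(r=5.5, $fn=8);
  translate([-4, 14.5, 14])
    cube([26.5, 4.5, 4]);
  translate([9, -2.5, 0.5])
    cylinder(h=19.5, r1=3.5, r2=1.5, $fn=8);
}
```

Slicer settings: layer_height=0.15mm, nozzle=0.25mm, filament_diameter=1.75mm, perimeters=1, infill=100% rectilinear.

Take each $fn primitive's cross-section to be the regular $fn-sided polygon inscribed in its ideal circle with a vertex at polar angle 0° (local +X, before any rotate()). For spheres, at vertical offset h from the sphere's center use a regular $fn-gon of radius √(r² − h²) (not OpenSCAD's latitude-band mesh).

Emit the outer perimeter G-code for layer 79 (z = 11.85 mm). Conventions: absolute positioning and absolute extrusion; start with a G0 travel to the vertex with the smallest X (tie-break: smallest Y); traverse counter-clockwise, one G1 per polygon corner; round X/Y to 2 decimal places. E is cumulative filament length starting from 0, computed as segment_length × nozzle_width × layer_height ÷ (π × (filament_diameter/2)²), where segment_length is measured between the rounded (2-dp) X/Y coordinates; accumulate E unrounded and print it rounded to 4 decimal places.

G0 X0.00 Y0.00 Z11.85
G1 X26.50 Y0.00 E0.4132
G1 X26.50 Y14.50 E0.6392
G1 X0.00 Y14.50 E1.0524
G1 X0.00 Y0.00 E1.2784

At z = 11.85 mm: the 26.5×14.5 cube contributes its full rectangle; the sphere at (15, 4) does not reach this height (|z−center|=8.850 > r=5.5); the cube at (-4, 14.5) does not reach this height (z outside [14, 18]); the cone at (9, -2.5) (r1=3.5→r2=1.5) has section circumradius 2.336 here — a regular 8-gon; Taking the first minus the rest: starting from the 26.5×14.5 cube, the cone at (9, -2.5) misses the remaining region (no effect) — 1 connected region. The outline is a single polygon with 4 vertices. Extrusion per mm of travel: 0.25 × 0.15 / (π × 0.875²) = 0.015591. Accumulating E over each segment gives final E = 1.2784.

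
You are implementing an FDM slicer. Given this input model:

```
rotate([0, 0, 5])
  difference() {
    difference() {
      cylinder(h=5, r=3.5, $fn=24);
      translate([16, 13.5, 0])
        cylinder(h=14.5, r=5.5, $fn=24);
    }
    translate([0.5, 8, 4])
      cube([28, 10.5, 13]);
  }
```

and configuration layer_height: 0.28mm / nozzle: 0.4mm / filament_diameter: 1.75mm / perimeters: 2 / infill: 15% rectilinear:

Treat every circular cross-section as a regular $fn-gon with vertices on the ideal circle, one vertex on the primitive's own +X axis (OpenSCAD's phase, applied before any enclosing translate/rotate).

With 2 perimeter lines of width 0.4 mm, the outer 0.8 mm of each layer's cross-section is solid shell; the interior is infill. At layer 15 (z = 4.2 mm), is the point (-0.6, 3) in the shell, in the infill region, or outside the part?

shell

At z = 4.2 mm: the r=3.5 cylinder contributes a regular 24-gon of circumradius 3.5; the r=5.5 cylinder at (16, 13.5) gives a regular 24-gon of circumradius 5.5 (constant along its height); Subtracting the remaining from the first: starting from the r=3.5 cylinder, the r=5.5 cylinder at (16, 13.5) misses the remaining region (no effect) — 1 connected region; the cube at (0.5, 8) (footprint 28×10.5) is included at this height; Subtracting the remaining from the first: starting from that combined region, the 28×10.5 cube at (0.5, 8) misses the remaining region (no effect) — 1 connected region; (whole slice rotated 5° about Z — lengths, areas and connectivity unchanged). Overall, the cross-section is a single solid region. Undo the 5° rotation: the query point maps to (-0.336, 3.041) in the un-rotated model frame. The nearest boundary edge runs (-0.91, 3.38)→(0.00, 3.50); distance from the point to it = 0.41 mm. The point is inside the cross-section, 0.41 mm from the nearest boundary — within the 0.8 mm shell band (2 × 0.4).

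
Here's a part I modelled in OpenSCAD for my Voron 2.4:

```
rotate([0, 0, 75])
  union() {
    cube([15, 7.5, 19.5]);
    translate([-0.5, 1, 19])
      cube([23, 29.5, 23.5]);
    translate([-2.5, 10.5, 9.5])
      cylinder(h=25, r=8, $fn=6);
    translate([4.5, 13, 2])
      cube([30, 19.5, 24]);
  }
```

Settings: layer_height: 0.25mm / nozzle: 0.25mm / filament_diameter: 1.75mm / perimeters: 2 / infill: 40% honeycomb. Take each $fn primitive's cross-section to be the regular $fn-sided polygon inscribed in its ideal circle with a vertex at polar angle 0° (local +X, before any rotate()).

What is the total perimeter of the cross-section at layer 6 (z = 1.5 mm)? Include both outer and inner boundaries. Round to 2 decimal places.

45.00 mm

At z = 1.5 mm: the cube (footprint 15×7.5) is included at this height (perimeter 45.00 mm); the cube at (-0.5, 1) does not reach this height (z outside [19, 42.5]); the cylinder at (-2.5, 10.5) does not reach this height (z outside [9.5, 34.5]); the cube at (4.5, 13) is not intersected at this z (z outside [2, 26]); Taking the union: only the 15×7.5 cube is present, so the union is just that shape — boundary = 45.00 mm; (rotated 75° about Z; rotation is an isometry so areas/perimeters/island counts are preserved). Overall, the cross-section is a single solid region. Total boundary length (outer) = 45.00 mm.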